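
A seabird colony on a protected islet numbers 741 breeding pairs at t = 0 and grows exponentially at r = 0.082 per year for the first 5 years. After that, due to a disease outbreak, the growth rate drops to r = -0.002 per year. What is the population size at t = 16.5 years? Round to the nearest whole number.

1091 breeding pairs

Phase 1: N(5) = 741·e^(0.082×5) = 741·e^0.41 = 1116.55.
Phase 2 runs for 16.5 − 5 = 11.5 years at r = -0.002.
N(16.5) = 1116.55·e^(-0.002×11.5) = 1116.55·e^-0.023 = 1091.16.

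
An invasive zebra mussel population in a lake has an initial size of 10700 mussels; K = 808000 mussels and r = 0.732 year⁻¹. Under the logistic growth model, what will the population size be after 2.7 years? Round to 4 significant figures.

A = (K − N₀)/N₀ = (808000 − 10700)/10700 = 74.514.
N(t) = K/(1 + A·e^(−rt)) = 808000/(1 + 74.514×e^(−0.732×2.7)).
e^(−1.976) = 0.13857; denominator = 1 + 74.514×0.13857 = 11.325.
N = 808000/11.325 = 71345.3.

71350 mussels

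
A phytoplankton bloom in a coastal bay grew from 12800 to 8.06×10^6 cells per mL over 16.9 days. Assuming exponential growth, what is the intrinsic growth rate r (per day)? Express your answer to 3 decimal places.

From N(t) = N₀·e^(rt): e^(r·16.9) = 8.06×10^6/12800 = 629.69.
r·16.9 = ln(629.69) = 6.4452, so r = 6.4452/16.9 = 0.38137.

0.381 per day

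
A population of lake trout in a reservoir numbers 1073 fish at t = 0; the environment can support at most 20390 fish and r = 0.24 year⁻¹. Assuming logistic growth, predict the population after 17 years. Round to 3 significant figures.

A = (K − N₀)/N₀ = (20390 − 1073)/1073 = 18.003.
N(t) = K/(1 + A·e^(−rt)) = 20390/(1 + 18.003×e^(−0.24×17)).
e^(−4.08) = 0.016907; denominator = 1 + 18.003×0.016907 = 1.3044.
N = 20390/1.3044 = 15631.9.

15600 fish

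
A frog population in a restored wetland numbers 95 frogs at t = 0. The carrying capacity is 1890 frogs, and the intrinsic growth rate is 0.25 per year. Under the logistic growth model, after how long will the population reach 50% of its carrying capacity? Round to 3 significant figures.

11.8 years

A = (K − N₀)/N₀ = (1890 − 95)/95 = 18.895.
Solve 1890/(1 + 18.895·e^(−0.25t)) = 945: 1 + 18.895·e^(−0.25t) = 2, so e^(−0.25t) = 0.0529248.
−0.25·t = ln(0.0529248) = -2.9389, so t = 2.9389/0.25 = 11.756.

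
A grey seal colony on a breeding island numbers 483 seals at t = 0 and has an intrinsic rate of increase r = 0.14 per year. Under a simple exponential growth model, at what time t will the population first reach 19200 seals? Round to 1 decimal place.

26.3 years

Set N₀·e^(rt) = 19200: e^(0.14·t) = 19200/483 = 39.752.
0.14·t = ln(39.752) = 3.6826, so t = 3.6826/0.14 = 26.305.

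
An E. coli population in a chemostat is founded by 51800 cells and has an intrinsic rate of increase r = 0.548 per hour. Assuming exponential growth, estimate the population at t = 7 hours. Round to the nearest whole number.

2400399 cells

N(t) = N₀·e^(rt) = 51800 × e^(0.548×7) = 51800 × e^3.836.
e^3.836 ≈ 46.34, so N ≈ 51800 × 46.34 = 2.400399×10^6.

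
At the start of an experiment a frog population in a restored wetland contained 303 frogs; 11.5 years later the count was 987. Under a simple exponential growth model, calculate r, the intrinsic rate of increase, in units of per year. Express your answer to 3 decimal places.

From N(t) = N₀·e^(rt): e^(r·11.5) = 987/303 = 3.2574.
r·11.5 = ln(3.2574) = 1.1809, so r = 1.1809/11.5 = 0.10269.

0.103 per year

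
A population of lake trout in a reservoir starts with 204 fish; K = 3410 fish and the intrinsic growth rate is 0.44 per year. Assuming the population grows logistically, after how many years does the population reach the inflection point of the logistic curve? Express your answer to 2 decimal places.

6.26 years

Logistic growth is fastest at N = K/2 = 1705.
A = (K − N₀)/N₀ = 15.716. Set K/(1 + A·e^(−rt)) = K/2 → A·e^(−rt) = 1.
e^(−0.44t) = 1/15.716 = 0.0636307, so t = ln(15.716)/0.44 = 2.7547/0.44 = 6.2606.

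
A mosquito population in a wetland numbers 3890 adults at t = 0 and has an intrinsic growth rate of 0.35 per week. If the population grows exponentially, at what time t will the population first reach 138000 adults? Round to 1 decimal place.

Set N₀·e^(rt) = 138000: e^(0.35·t) = 138000/3890 = 35.476.
0.35·t = ln(35.476) = 3.5688, so t = 3.5688/0.35 = 10.197.

10.2 weeks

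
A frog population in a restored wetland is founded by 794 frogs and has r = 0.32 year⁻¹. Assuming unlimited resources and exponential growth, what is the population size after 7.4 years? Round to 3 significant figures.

8480 frogs

N(t) = N₀·e^(rt) = 794 × e^(0.32×7.4) = 794 × e^2.368.
e^2.368 ≈ 10.676, so N ≈ 794 × 10.676 = 8476.76.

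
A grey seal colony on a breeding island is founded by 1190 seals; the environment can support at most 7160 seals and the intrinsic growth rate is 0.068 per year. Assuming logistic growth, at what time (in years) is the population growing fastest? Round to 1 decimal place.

Logistic growth is fastest at N = K/2 = 3580.
A = (K − N₀)/N₀ = 5.0168. Set K/(1 + A·e^(−rt)) = K/2 → A·e^(−rt) = 1.
e^(−0.068t) = 1/5.0168 = 0.19933, so t = ln(5.0168)/0.068 = 1.6128/0.068 = 23.718.

23.7 years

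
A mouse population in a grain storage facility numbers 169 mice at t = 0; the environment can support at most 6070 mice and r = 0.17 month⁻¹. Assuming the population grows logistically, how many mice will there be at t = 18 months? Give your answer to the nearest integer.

A = (K − N₀)/N₀ = (6070 − 169)/169 = 34.917.
N(t) = K/(1 + A·e^(−rt)) = 6070/(1 + 34.917×e^(−0.17×18)).
e^(−3.06) = 0.046888; denominator = 1 + 34.917×0.046888 = 2.6372.
N = 6070/2.6372 = 2301.7.

2302 mice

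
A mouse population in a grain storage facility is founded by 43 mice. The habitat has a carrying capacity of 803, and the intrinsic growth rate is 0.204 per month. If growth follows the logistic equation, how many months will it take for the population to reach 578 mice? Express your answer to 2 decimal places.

A = (K − N₀)/N₀ = (803 − 43)/43 = 17.674.
Solve 803/(1 + 17.674·e^(−0.204t)) = 578: 1 + 17.674·e^(−0.204t) = 1.3893, so e^(−0.204t) = 0.0220247.
−0.204·t = ln(0.0220247) = -3.8156, so t = 3.8156/0.204 = 18.704.

18.70 months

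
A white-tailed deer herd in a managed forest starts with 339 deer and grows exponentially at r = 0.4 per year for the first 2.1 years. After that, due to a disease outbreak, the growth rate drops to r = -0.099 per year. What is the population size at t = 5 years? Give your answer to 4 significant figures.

589.3 deer

Phase 1: N(2.1) = 339·e^(0.4×2.1) = 339·e^0.84 = 785.248.
Phase 2 runs for 5 − 2.1 = 2.9 years at r = -0.099.
N(5) = 785.248·e^(-0.099×2.9) = 785.248·e^-0.2871 = 589.279.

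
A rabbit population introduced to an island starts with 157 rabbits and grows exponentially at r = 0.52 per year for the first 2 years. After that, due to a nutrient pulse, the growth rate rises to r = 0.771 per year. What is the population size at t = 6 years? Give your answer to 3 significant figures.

9700 rabbits

Phase 1: N(2) = 157·e^(0.52×2) = 157·e^1.04 = 444.187.
Phase 2 runs for 6 − 2 = 4 years at r = 0.771.
N(6) = 444.187·e^(0.771×4) = 444.187·e^3.084 = 9703.54.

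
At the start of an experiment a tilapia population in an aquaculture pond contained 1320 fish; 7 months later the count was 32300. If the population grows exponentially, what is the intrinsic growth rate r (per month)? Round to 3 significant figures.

From N(t) = N₀·e^(rt): e^(r·7) = 32300/1320 = 24.47.
r·7 = ln(24.47) = 3.1974, so r = 3.1974/7 = 0.45678.

0.457 per month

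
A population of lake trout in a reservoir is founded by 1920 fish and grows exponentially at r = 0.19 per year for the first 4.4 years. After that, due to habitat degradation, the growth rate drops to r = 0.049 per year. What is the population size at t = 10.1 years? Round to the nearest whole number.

Phase 1: N(4.4) = 1920·e^(0.19×4.4) = 1920·e^0.836 = 4429.67.
Phase 2 runs for 10.1 − 4.4 = 5.7 years at r = 0.049.
N(10.1) = 4429.67·e^(0.049×5.7) = 4429.67·e^0.2793 = 5856.93.

5857 fish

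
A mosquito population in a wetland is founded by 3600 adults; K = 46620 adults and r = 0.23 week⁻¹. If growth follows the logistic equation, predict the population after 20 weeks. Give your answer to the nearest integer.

41621 adults

A = (K − N₀)/N₀ = (46620 − 3600)/3600 = 11.95.
N(t) = K/(1 + A·e^(−rt)) = 46620/(1 + 11.95×e^(−0.23×20)).
e^(−4.6) = 0.010052; denominator = 1 + 11.95×0.010052 = 1.1201.
N = 46620/1.1201 = 41620.6.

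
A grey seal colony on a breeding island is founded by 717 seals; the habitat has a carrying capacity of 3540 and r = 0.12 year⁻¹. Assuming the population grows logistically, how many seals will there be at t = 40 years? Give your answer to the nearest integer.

3429 seals

A = (K − N₀)/N₀ = (3540 − 717)/717 = 3.9372.
N(t) = K/(1 + A·e^(−rt)) = 3540/(1 + 3.9372×e^(−0.12×40)).
e^(−4.8) = 0.0082297; denominator = 1 + 3.9372×0.0082297 = 1.0324.
N = 3540/1.0324 = 3428.9.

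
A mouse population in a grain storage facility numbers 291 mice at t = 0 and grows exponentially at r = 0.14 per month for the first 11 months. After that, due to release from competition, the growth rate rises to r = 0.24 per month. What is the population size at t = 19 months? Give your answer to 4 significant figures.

9259 mice

Phase 1: N(11) = 291·e^(0.14×11) = 291·e^1.54 = 1357.4.
Phase 2 runs for 19 − 11 = 8 months at r = 0.24.
N(19) = 1357.4·e^(0.24×8) = 1357.4·e^1.92 = 9258.74.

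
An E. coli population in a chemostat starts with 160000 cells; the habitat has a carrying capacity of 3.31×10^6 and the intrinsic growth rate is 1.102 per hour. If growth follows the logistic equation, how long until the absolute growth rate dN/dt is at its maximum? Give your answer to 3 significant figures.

2.70 hours

Logistic growth is fastest at N = K/2 = 1.655×10^6.
A = (K − N₀)/N₀ = 19.688. Set K/(1 + A·e^(−rt)) = K/2 → A·e^(−rt) = 1.
e^(−1.102t) = 1/19.688 = 0.0507937, so t = ln(19.688)/1.102 = 2.98/1.102 = 2.7042.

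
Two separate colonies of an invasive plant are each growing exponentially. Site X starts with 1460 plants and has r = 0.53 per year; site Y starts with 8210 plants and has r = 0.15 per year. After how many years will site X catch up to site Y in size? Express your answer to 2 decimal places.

Set 1460·e^(0.53t) = 8210·e^(0.15t).
e^((0.53 − 0.15)t) = 8210/1460 → e^(0.38·t) = 5.6233.
0.38·t = ln(5.6233) = 1.7269, so t = 1.7269/0.38 = 4.5445.

4.54 years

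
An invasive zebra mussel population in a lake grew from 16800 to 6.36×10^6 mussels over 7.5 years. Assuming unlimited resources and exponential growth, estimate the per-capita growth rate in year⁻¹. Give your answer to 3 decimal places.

0.792 per year

From N(t) = N₀·e^(rt): e^(r·7.5) = 6.36×10^6/16800 = 378.57.
r·7.5 = ln(378.57) = 5.9364, so r = 5.9364/7.5 = 0.79152.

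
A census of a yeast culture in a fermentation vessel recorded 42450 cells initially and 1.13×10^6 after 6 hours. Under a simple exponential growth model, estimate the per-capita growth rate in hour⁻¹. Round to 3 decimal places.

From N(t) = N₀·e^(rt): e^(r·6) = 1.13×10^6/42450 = 26.62.
r·6 = ln(26.62) = 3.2816, so r = 3.2816/6 = 0.54694.

0.547 per hour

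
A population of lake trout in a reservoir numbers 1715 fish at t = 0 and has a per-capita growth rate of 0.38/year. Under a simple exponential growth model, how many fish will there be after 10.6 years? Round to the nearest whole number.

N(t) = N₀·e^(rt) = 1715 × e^(0.38×10.6) = 1715 × e^4.028.
e^4.028 ≈ 56.149, so N ≈ 1715 × 56.149 = 96294.7.

96295 fish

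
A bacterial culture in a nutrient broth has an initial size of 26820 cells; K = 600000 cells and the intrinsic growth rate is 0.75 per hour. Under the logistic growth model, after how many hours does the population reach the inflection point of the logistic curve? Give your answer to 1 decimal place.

Logistic growth is fastest at N = K/2 = 300000.
A = (K − N₀)/N₀ = 21.371. Set K/(1 + A·e^(−rt)) = K/2 → A·e^(−rt) = 1.
e^(−0.75t) = 1/21.371 = 0.0467916, so t = ln(21.371)/0.75 = 3.0621/0.75 = 4.0827.

4.1 hours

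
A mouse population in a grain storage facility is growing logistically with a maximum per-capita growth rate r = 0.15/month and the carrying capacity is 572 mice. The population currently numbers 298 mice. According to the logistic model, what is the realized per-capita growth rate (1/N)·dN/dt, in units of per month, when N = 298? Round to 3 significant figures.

(1/N)·dN/dt = r(1 − N/K) = 0.15 × (1 − 298/572).
= 0.15 × 0.47902 = 0.071853.

0.0719 per month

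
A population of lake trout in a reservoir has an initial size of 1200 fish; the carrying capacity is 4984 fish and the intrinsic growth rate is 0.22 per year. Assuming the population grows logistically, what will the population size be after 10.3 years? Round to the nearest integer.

A = (K − N₀)/N₀ = (4984 − 1200)/1200 = 3.1533.
N(t) = K/(1 + A·e^(−rt)) = 4984/(1 + 3.1533×e^(−0.22×10.3)).
e^(−2.266) = 0.10373; denominator = 1 + 3.1533×0.10373 = 1.3271.
N = 4984/1.3271 = 3755.6.

3756 fish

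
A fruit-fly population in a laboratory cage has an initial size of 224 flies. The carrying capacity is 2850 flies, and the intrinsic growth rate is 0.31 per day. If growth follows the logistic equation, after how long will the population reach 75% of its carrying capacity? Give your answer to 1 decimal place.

A = (K − N₀)/N₀ = (2850 − 224)/224 = 11.723.
Solve 2850/(1 + 11.723·e^(−0.31t)) = 2137.5: 1 + 11.723·e^(−0.31t) = 1.3333, so e^(−0.31t) = 0.0284336.
−0.31·t = ln(0.0284336) = -3.5602, so t = 3.5602/0.31 = 11.484.

11.5 days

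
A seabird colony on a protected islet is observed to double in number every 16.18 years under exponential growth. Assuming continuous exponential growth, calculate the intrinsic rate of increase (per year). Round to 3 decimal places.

r = ln(2)/t_d = 0.6931/16.18 = 0.04284.

0.043 per year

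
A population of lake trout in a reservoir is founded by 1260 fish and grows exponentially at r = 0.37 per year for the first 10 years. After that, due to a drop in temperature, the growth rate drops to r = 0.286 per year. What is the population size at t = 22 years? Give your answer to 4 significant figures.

1577000 fish

Phase 1: N(10) = 1260·e^(0.37×10) = 1260·e^3.7 = 50963.6.
Phase 2 runs for 22 − 10 = 12 years at r = 0.286.
N(22) = 50963.6·e^(0.286×12) = 50963.6·e^3.432 = 1.576735×10^6.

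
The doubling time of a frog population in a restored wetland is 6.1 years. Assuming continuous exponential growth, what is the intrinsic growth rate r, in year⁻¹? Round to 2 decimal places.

r = ln(2)/t_d = 0.6931/6.1 = 0.11363.

0.11 per year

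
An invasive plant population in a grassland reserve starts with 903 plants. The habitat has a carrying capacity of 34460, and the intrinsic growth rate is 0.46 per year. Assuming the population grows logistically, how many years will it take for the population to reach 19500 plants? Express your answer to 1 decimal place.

A = (K − N₀)/N₀ = (34460 − 903)/903 = 37.162.
Solve 34460/(1 + 37.162·e^(−0.46t)) = 19500: 1 + 37.162·e^(−0.46t) = 1.7672, so e^(−0.46t) = 0.0206444.
−0.46·t = ln(0.0206444) = -3.8803, so t = 3.8803/0.46 = 8.4355.

8.4 years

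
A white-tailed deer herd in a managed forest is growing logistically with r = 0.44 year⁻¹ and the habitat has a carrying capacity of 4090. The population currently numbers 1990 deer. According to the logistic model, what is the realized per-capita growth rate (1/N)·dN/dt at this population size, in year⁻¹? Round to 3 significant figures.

0.226 per year

(1/N)·dN/dt = r(1 − N/K) = 0.44 × (1 − 1990/4090).
= 0.44 × 0.51345 = 0.22592.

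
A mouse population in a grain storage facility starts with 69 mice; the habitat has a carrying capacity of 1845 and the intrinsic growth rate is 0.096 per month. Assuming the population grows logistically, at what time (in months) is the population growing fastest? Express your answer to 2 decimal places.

Logistic growth is fastest at N = K/2 = 922.5.
A = (K − N₀)/N₀ = 25.739. Set K/(1 + A·e^(−rt)) = K/2 → A·e^(−rt) = 1.
e^(−0.096t) = 1/25.739 = 0.0388514, so t = ln(25.739)/0.096 = 3.248/0.096 = 33.833.

33.83 months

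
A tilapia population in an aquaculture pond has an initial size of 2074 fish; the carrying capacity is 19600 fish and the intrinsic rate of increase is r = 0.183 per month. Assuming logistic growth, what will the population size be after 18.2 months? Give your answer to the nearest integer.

15050 fish

A = (K − N₀)/N₀ = (19600 − 2074)/2074 = 8.4503.
N(t) = K/(1 + A·e^(−rt)) = 19600/(1 + 8.4503×e^(−0.183×18.2)).
e^(−3.331) = 0.035772; denominator = 1 + 8.4503×0.035772 = 1.3023.
N = 19600/1.3023 = 15050.5.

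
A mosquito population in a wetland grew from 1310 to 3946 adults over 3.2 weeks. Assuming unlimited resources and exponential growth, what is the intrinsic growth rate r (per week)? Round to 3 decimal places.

From N(t) = N₀·e^(rt): e^(r·3.2) = 3946/1310 = 3.0122.
r·3.2 = ln(3.0122) = 1.1027, so r = 1.1027/3.2 = 0.34459.

0.345 per week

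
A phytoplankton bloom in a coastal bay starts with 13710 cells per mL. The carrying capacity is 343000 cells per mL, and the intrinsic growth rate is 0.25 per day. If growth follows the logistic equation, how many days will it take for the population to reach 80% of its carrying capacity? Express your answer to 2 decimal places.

A = (K − N₀)/N₀ = (343000 − 13710)/13710 = 24.018.
Solve 343000/(1 + 24.018·e^(−0.25t)) = 274400: 1 + 24.018·e^(−0.25t) = 1.25, so e^(−0.25t) = 0.0104088.
−0.25·t = ln(0.0104088) = -4.5651, so t = 4.5651/0.25 = 18.26.

18.26 days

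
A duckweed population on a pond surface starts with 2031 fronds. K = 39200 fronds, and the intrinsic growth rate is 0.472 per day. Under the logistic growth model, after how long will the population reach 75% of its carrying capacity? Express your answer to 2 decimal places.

8.49 days

A = (K − N₀)/N₀ = (39200 − 2031)/2031 = 18.301.
Solve 39200/(1 + 18.301·e^(−0.472t)) = 29400: 1 + 18.301·e^(−0.472t) = 1.3333, so e^(−0.472t) = 0.0182141.
−0.472·t = ln(0.0182141) = -4.0056, so t = 4.0056/0.472 = 8.4864.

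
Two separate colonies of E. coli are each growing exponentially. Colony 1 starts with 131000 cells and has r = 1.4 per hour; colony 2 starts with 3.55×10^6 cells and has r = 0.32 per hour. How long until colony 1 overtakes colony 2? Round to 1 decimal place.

Set 131000·e^(1.4t) = 3.55×10^6·e^(0.32t).
e^((1.4 − 0.32)t) = 3.55×10^6/131000 → e^(1.08·t) = 27.099.
1.08·t = ln(27.099) = 3.2995, so t = 3.2995/1.08 = 3.0551.

3.1 hours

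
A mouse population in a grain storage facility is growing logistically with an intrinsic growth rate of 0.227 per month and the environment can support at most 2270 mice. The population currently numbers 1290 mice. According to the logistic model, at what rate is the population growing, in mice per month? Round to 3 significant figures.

dN/dt = rN(1 − N/K) = 0.227 × 1290 × (1 − 1290/2270).
1 − 1290/2270 = 0.43172; dN/dt = 0.227 × 1290 × 0.43172 = 126.42.

126 mice per month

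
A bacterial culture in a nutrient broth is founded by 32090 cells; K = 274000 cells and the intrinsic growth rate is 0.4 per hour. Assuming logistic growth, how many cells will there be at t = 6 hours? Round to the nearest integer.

162720 cells

A = (K − N₀)/N₀ = (274000 − 32090)/32090 = 7.5385.
N(t) = K/(1 + A·e^(−rt)) = 274000/(1 + 7.5385×e^(−0.4×6)).
e^(−2.4) = 0.090718; denominator = 1 + 7.5385×0.090718 = 1.6839.
N = 274000/1.6839 = 162720.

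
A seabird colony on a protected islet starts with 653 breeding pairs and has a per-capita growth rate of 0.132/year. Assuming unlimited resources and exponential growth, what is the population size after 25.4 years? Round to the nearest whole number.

N(t) = N₀·e^(rt) = 653 × e^(0.132×25.4) = 653 × e^3.353.
e^3.353 ≈ 28.583, so N ≈ 653 × 28.583 = 18664.5.

18664 breeding pairs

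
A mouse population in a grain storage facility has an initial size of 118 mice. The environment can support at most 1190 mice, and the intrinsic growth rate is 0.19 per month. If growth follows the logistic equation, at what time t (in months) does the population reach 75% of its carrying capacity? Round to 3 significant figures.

17.4 months

A = (K − N₀)/N₀ = (1190 − 118)/118 = 9.0847.
Solve 1190/(1 + 9.0847·e^(−0.19t)) = 892.5: 1 + 9.0847·e^(−0.19t) = 1.3333, so e^(−0.19t) = 0.0366915.
−0.19·t = ln(0.0366915) = -3.3052, so t = 3.3052/0.19 = 17.396.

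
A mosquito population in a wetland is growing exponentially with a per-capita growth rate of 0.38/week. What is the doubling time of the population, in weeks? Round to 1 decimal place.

1.8 weeks

Doubling time t_d = ln(2)/r = 0.6931/0.38 = 1.8241.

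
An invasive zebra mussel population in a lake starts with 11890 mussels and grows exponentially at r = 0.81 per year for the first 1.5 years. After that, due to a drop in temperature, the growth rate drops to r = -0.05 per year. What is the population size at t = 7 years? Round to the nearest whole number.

Phase 1: N(1.5) = 11890·e^(0.81×1.5) = 11890·e^1.215 = 40072.8.
Phase 2 runs for 7 − 1.5 = 5.5 years at r = -0.05.
N(7) = 40072.8·e^(-0.05×5.5) = 40072.8·e^-0.275 = 30438.2.

30438 mussels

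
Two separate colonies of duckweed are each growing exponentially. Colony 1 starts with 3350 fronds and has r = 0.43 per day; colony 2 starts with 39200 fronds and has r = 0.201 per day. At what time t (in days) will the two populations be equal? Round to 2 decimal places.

10.74 days

Set 3350·e^(0.43t) = 39200·e^(0.201t).
e^((0.43 − 0.201)t) = 39200/3350 → e^(0.229·t) = 11.701.
0.229·t = ln(11.701) = 2.4597, so t = 2.4597/0.229 = 10.741.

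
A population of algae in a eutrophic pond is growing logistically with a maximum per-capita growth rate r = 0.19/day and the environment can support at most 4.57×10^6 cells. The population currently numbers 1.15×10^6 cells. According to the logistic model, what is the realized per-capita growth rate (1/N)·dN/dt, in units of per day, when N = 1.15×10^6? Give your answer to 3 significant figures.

(1/N)·dN/dt = r(1 − N/K) = 0.19 × (1 − 1.15×10^6/4.57×10^6).
= 0.19 × 0.74836 = 0.14219.

0.142 per day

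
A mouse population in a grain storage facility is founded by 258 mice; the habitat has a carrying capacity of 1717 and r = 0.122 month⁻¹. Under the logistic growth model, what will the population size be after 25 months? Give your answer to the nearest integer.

A = (K − N₀)/N₀ = (1717 − 258)/258 = 5.655.
N(t) = K/(1 + A·e^(−rt)) = 1717/(1 + 5.655×e^(−0.122×25)).
e^(−3.05) = 0.047359; denominator = 1 + 5.655×0.047359 = 1.2678.
N = 1717/1.2678 = 1354.3.

1354 mice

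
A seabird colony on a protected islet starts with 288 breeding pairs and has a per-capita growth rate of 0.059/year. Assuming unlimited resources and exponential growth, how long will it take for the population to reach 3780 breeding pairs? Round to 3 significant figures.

43.6 years

Set N₀·e^(rt) = 3780: e^(0.059·t) = 3780/288 = 13.125.
0.059·t = ln(13.125) = 2.5745, so t = 2.5745/0.059 = 43.636.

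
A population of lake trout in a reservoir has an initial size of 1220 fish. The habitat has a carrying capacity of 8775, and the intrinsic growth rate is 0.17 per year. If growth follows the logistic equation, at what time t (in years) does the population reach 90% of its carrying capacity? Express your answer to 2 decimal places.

A = (K − N₀)/N₀ = (8775 − 1220)/1220 = 6.1926.
Solve 8775/(1 + 6.1926·e^(−0.17t)) = 7897.5: 1 + 6.1926·e^(−0.17t) = 1.1111, so e^(−0.17t) = 0.0179425.
−0.17·t = ln(0.0179425) = -4.0206, so t = 4.0206/0.17 = 23.65.

23.65 years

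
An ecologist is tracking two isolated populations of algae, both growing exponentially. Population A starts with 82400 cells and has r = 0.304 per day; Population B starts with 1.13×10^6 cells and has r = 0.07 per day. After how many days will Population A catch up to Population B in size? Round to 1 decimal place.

Set 82400·e^(0.304t) = 1.13×10^6·e^(0.07t).
e^((0.304 − 0.07)t) = 1.13×10^6/82400 → e^(0.234·t) = 13.714.
0.234·t = ln(13.714) = 2.6184, so t = 2.6184/0.234 = 11.19.

11.2 days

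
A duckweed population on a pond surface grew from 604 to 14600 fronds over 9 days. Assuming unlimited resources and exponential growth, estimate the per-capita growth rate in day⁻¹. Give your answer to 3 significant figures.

From N(t) = N₀·e^(rt): e^(r·9) = 14600/604 = 24.172.
r·9 = ln(24.172) = 3.1852, so r = 3.1852/9 = 0.35391.

0.354 per day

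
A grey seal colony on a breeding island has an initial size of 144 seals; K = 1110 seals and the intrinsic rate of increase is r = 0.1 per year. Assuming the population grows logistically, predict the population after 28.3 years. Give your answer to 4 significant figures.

A = (K − N₀)/N₀ = (1110 − 144)/144 = 6.7083.
N(t) = K/(1 + A·e^(−rt)) = 1110/(1 + 6.7083×e^(−0.1×28.3)).
e^(−2.83) = 0.059013; denominator = 1 + 6.7083×0.059013 = 1.3959.
N = 1110/1.3959 = 795.198.

795.2 seals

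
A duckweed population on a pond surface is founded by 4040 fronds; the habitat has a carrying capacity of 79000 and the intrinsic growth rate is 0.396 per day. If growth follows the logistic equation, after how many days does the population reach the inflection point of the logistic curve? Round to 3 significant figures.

7.38 days

Logistic growth is fastest at N = K/2 = 39500.
A = (K − N₀)/N₀ = 18.554. Set K/(1 + A·e^(−rt)) = K/2 → A·e^(−rt) = 1.
e^(−0.396t) = 1/18.554 = 0.0538954, so t = ln(18.554)/0.396 = 2.9207/0.396 = 7.3755.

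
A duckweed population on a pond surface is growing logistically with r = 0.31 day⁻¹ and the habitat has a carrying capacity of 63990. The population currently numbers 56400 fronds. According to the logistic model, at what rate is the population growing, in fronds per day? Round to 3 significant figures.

dN/dt = rN(1 − N/K) = 0.31 × 56400 × (1 − 56400/63990).
1 − 56400/63990 = 0.11861; dN/dt = 0.31 × 56400 × 0.11861 = 2073.8.

2070 fronds per day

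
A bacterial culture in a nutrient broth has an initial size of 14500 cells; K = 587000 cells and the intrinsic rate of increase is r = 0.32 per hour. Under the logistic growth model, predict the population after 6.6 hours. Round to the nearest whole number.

A = (K − N₀)/N₀ = (587000 − 14500)/14500 = 39.483.
N(t) = K/(1 + A·e^(−rt)) = 587000/(1 + 39.483×e^(−0.32×6.6)).
e^(−2.112) = 0.121; denominator = 1 + 39.483×0.121 = 5.7772.
N = 587000/5.7772 = 101606.

101606 cells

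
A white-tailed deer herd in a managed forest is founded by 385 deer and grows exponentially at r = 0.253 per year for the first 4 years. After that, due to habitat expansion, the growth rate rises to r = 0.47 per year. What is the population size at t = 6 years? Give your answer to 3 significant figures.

Phase 1: N(4) = 385·e^(0.253×4) = 385·e^1.012 = 1059.17.
Phase 2 runs for 6 − 4 = 2 years at r = 0.47.
N(6) = 1059.17·e^(0.47×2) = 1059.17·e^0.94 = 2711.46.

2710 deer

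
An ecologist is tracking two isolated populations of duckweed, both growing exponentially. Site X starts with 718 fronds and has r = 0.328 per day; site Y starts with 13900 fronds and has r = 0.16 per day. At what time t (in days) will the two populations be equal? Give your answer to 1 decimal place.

Set 718·e^(0.328t) = 13900·e^(0.16t).
e^((0.328 − 0.16)t) = 13900/718 → e^(0.168·t) = 19.359.
0.168·t = ln(19.359) = 2.9632, so t = 2.9632/0.168 = 17.638.

17.6 days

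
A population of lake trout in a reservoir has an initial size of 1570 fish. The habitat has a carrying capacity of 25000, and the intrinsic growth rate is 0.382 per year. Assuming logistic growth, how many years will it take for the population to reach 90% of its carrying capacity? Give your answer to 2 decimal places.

A = (K − N₀)/N₀ = (25000 − 1570)/1570 = 14.924.
Solve 25000/(1 + 14.924·e^(−0.382t)) = 22500: 1 + 14.924·e^(−0.382t) = 1.1111, so e^(−0.382t) = 0.00744535.
−0.382·t = ln(0.00744535) = -4.9002, so t = 4.9002/0.382 = 12.828.

12.83 years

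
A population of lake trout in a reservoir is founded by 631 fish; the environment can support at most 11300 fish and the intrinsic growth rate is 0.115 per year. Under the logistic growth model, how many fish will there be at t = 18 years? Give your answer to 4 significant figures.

A = (K − N₀)/N₀ = (11300 − 631)/631 = 16.908.
N(t) = K/(1 + A·e^(−rt)) = 11300/(1 + 16.908×e^(−0.115×18)).
e^(−2.07) = 0.12619; denominator = 1 + 16.908×0.12619 = 3.1336.
N = 11300/3.1336 = 3606.12.

3606 fish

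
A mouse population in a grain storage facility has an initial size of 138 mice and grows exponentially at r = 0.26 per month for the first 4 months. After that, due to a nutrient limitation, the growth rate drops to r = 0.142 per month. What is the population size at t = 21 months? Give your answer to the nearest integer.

4364 mice

Phase 1: N(4) = 138·e^(0.26×4) = 138·e^1.04 = 390.432.
Phase 2 runs for 21 − 4 = 17 months at r = 0.142.
N(21) = 390.432·e^(0.142×17) = 390.432·e^2.414 = 4364.48.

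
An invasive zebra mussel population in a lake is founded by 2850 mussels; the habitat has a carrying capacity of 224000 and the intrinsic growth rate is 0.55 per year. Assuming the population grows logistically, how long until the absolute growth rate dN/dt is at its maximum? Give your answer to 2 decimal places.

Logistic growth is fastest at N = K/2 = 112000.
A = (K − N₀)/N₀ = 77.596. Set K/(1 + A·e^(−rt)) = K/2 → A·e^(−rt) = 1.
e^(−0.55t) = 1/77.596 = 0.0128872, so t = ln(77.596)/0.55 = 4.3515/0.55 = 7.9119.

7.91 years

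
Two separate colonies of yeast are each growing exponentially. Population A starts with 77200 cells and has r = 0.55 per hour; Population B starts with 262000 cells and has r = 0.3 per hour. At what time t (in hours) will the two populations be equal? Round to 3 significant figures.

Set 77200·e^(0.55t) = 262000·e^(0.3t).
e^((0.55 − 0.3)t) = 262000/77200 → e^(0.25·t) = 3.3938.
0.25·t = ln(3.3938) = 1.2219, so t = 1.2219/0.25 = 4.8878.

4.89 hours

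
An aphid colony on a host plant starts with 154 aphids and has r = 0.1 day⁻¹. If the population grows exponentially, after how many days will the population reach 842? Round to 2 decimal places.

16.99 days

Set N₀·e^(rt) = 842: e^(0.1·t) = 842/154 = 5.4675.
0.1·t = ln(5.4675) = 1.6988, so t = 1.6988/0.1 = 16.988.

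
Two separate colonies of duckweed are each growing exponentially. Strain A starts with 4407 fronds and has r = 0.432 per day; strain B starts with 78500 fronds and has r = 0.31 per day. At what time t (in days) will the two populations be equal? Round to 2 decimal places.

Set 4407·e^(0.432t) = 78500·e^(0.31t).
e^((0.432 − 0.31)t) = 78500/4407 → e^(0.122·t) = 17.813.
0.122·t = ln(17.813) = 2.8799, so t = 2.8799/0.122 = 23.606.

23.61 days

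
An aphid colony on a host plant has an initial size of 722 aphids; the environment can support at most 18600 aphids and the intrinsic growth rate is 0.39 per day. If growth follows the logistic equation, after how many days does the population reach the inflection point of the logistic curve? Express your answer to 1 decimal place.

Logistic growth is fastest at N = K/2 = 9300.
A = (K − N₀)/N₀ = 24.762. Set K/(1 + A·e^(−rt)) = K/2 → A·e^(−rt) = 1.
e^(−0.39t) = 1/24.762 = 0.0403848, so t = ln(24.762)/0.39 = 3.2093/0.39 = 8.229.

8.2 days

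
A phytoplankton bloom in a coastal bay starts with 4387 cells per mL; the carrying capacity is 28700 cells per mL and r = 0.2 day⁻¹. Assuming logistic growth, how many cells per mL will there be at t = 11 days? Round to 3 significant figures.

17800 cells per mL

A = (K − N₀)/N₀ = (28700 − 4387)/4387 = 5.5421.
N(t) = K/(1 + A·e^(−rt)) = 28700/(1 + 5.5421×e^(−0.2×11)).
e^(−2.2) = 0.1108; denominator = 1 + 5.5421×0.1108 = 1.6141.
N = 28700/1.6141 = 17781.1.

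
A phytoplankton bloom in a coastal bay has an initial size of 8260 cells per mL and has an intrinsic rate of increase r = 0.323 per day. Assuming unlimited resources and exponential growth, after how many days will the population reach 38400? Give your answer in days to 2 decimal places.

Set N₀·e^(rt) = 38400: e^(0.323·t) = 38400/8260 = 4.6489.
0.323·t = ln(4.6489) = 1.5366, so t = 1.5366/0.323 = 4.7574.

4.76 days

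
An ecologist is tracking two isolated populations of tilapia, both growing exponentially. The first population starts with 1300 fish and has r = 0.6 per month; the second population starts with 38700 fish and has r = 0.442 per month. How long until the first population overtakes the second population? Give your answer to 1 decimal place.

Set 1300·e^(0.6t) = 38700·e^(0.442t).
e^((0.6 − 0.442)t) = 38700/1300 → e^(0.158·t) = 29.769.
0.158·t = ln(29.769) = 3.3935, so t = 3.3935/0.158 = 21.478.

21.5 months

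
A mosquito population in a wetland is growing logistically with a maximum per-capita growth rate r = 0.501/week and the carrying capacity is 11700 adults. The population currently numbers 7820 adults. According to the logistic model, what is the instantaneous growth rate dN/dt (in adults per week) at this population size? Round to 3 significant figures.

1300 adults per week

dN/dt = rN(1 − N/K) = 0.501 × 7820 × (1 − 7820/11700).
1 − 7820/11700 = 0.33162; dN/dt = 0.501 × 7820 × 0.33162 = 1299.2.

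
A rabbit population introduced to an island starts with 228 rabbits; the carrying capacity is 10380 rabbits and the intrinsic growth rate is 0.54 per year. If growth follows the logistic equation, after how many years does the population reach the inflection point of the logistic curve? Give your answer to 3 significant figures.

7.03 years

Logistic growth is fastest at N = K/2 = 5190.
A = (K − N₀)/N₀ = 44.526. Set K/(1 + A·e^(−rt)) = K/2 → A·e^(−rt) = 1.
e^(−0.54t) = 1/44.526 = 0.0224586, so t = ln(44.526)/0.54 = 3.7961/0.54 = 7.0298.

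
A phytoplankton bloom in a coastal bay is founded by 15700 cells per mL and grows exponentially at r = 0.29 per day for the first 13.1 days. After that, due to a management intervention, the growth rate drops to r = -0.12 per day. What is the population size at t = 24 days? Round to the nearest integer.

Phase 1: N(13.1) = 15700·e^(0.29×13.1) = 15700·e^3.799 = 701107.
Phase 2 runs for 24 − 13.1 = 10.9 days at r = -0.12.
N(24) = 701107·e^(-0.12×10.9) = 701107·e^-1.308 = 189551.

189551 cells per mL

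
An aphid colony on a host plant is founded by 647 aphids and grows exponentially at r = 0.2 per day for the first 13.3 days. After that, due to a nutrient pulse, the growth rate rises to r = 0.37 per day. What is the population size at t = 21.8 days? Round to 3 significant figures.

Phase 1: N(13.3) = 647·e^(0.2×13.3) = 647·e^2.66 = 9249.7.
Phase 2 runs for 21.8 − 13.3 = 8.5 days at r = 0.37.
N(21.8) = 9249.7·e^(0.37×8.5) = 9249.7·e^3.145 = 214775.

215000 aphids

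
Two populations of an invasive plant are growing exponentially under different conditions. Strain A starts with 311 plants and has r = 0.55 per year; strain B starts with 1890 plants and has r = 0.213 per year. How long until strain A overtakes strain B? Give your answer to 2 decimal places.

5.35 years

Set 311·e^(0.55t) = 1890·e^(0.213t).
e^((0.55 − 0.213)t) = 1890/311 → e^(0.337·t) = 6.0772.
0.337·t = ln(6.0772) = 1.8045, so t = 1.8045/0.337 = 5.3547.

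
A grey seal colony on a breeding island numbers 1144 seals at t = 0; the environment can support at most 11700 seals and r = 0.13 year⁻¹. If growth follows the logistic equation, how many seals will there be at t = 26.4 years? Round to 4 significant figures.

A = (K − N₀)/N₀ = (11700 − 1144)/1144 = 9.2273.
N(t) = K/(1 + A·e^(−rt)) = 11700/(1 + 9.2273×e^(−0.13×26.4)).
e^(−3.432) = 0.032322; denominator = 1 + 9.2273×0.032322 = 1.2982.
N = 11700/1.2982 = 9012.16.

9012 seals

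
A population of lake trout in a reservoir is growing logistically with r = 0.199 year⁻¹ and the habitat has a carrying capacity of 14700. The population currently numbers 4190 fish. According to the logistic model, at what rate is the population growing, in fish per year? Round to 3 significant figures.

dN/dt = rN(1 − N/K) = 0.199 × 4190 × (1 − 4190/14700).
1 − 4190/14700 = 0.71497; dN/dt = 0.199 × 4190 × 0.71497 = 596.15.

596 fish per year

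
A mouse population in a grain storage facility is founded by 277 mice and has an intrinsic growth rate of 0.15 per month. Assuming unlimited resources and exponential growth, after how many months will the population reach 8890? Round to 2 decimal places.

Set N₀·e^(rt) = 8890: e^(0.15·t) = 8890/277 = 32.094.
0.15·t = ln(32.094) = 3.4687, so t = 3.4687/0.15 = 23.124.

23.12 months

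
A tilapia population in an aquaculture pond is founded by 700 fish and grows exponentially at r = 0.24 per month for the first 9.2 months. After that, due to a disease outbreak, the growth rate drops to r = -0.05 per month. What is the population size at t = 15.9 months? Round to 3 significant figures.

Phase 1: N(9.2) = 700·e^(0.24×9.2) = 700·e^2.208 = 6368.25.
Phase 2 runs for 15.9 − 9.2 = 6.7 months at r = -0.05.
N(15.9) = 6368.25·e^(-0.05×6.7) = 6368.25·e^-0.335 = 4555.45.

4560 fish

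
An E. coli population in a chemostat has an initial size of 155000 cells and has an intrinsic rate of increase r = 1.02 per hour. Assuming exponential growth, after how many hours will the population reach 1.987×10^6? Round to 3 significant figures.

Set N₀·e^(rt) = 1.987×10^6: e^(1.02·t) = 1.987×10^6/155000 = 12.819.
1.02·t = ln(12.819) = 2.551, so t = 2.551/1.02 = 2.5009.

2.50 hours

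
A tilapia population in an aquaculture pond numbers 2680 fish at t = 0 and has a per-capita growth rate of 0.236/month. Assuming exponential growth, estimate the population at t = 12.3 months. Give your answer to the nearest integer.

N(t) = N₀·e^(rt) = 2680 × e^(0.236×12.3) = 2680 × e^2.903.
e^2.903 ≈ 18.225, so N ≈ 2680 × 18.225 = 48843.3.

48843 fish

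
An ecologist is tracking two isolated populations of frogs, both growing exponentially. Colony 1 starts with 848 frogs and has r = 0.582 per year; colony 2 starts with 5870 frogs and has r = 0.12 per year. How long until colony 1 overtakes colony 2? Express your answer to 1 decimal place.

Set 848·e^(0.582t) = 5870·e^(0.12t).
e^((0.582 − 0.12)t) = 5870/848 → e^(0.462·t) = 6.9222.
0.462·t = ln(6.9222) = 1.9347, so t = 1.9347/0.462 = 4.1877.

4.2 years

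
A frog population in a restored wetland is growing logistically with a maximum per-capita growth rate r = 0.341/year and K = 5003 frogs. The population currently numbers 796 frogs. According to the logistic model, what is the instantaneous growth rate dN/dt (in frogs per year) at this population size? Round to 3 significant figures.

228 frogs per year

dN/dt = rN(1 − N/K) = 0.341 × 796 × (1 − 796/5003).
1 − 796/5003 = 0.8409; dN/dt = 0.341 × 796 × 0.8409 = 228.25.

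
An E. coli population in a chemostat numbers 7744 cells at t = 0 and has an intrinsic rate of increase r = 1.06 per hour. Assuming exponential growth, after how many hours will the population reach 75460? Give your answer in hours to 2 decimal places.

2.15 hours

Set N₀·e^(rt) = 75460: e^(1.06·t) = 75460/7744 = 9.7443.
1.06·t = ln(9.7443) = 2.2767, so t = 2.2767/1.06 = 2.1478.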